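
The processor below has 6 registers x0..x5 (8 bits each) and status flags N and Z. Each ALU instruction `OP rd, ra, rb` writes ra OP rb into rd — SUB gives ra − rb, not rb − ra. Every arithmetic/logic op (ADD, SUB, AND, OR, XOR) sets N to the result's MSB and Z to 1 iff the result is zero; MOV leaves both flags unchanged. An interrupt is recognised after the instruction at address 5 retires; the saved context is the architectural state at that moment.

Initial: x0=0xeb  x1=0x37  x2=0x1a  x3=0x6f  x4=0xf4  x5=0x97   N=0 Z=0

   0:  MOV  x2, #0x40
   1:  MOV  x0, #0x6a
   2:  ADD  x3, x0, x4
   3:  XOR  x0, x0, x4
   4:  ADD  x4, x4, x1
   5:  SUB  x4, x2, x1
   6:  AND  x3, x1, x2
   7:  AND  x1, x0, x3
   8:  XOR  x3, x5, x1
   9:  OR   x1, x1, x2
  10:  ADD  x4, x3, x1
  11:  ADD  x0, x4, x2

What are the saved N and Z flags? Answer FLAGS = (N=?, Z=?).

after  0: x0=0xeb x1=0x37 x2=0x40 x3=0x6f x4=0xf4 x5=0x97  N=0 Z=0
after  1: x0=0x6a x1=0x37 x2=0x40 x3=0x6f x4=0xf4 x5=0x97  N=0 Z=0
after  2: x0=0x6a x1=0x37 x2=0x40 x3=0x5e x4=0xf4 x5=0x97  N=0 Z=0
after  3: x0=0x9e x1=0x37 x2=0x40 x3=0x5e x4=0xf4 x5=0x97  N=1 Z=0
after  4: x0=0x9e x1=0x37 x2=0x40 x3=0x5e x4=0x2b x5=0x97  N=0 Z=0
after  5: x0=0x9e x1=0x37 x2=0x40 x3=0x5e x4=0x09 x5=0x97  N=0 Z=0
-- IRQ taken; context saved, return-PC = 6 --

FLAGS = (N=0, Z=0)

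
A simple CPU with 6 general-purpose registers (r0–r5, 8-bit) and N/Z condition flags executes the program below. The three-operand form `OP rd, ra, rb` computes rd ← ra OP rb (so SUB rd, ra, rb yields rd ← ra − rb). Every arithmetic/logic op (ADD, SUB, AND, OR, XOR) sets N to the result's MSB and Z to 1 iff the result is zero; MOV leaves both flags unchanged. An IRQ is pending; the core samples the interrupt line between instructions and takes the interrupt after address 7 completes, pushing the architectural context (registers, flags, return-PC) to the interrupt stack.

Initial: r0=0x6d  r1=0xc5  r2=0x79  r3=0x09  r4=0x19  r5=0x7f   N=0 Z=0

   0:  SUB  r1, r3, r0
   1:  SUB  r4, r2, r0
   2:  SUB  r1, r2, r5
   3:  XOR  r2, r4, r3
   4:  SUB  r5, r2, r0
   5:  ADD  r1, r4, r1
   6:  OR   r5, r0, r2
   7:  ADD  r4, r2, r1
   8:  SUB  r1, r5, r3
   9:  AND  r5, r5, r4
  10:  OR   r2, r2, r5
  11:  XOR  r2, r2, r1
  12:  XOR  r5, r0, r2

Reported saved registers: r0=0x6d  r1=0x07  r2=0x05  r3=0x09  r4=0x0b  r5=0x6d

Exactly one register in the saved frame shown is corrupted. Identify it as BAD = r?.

after  0: r0=0x6d r1=0x9c r2=0x79 r3=0x09 r4=0x19 r5=0x7f  N=1 Z=0
after  1: r0=0x6d r1=0x9c r2=0x79 r3=0x09 r4=0x0c r5=0x7f  N=0 Z=0
after  2: r0=0x6d r1=0xfa r2=0x79 r3=0x09 r4=0x0c r5=0x7f  N=1 Z=0
after  3: r0=0x6d r1=0xfa r2=0x05 r3=0x09 r4=0x0c r5=0x7f  N=0 Z=0
after  4: r0=0x6d r1=0xfa r2=0x05 r3=0x09 r4=0x0c r5=0x98  N=1 Z=0
after  5: r0=0x6d r1=0x06 r2=0x05 r3=0x09 r4=0x0c r5=0x98  N=0 Z=0
after  6: r0=0x6d r1=0x06 r2=0x05 r3=0x09 r4=0x0c r5=0x6d  N=0 Z=0
after  7: r0=0x6d r1=0x06 r2=0x05 r3=0x09 r4=0x0b r5=0x6d  N=0 Z=0
-- IRQ taken; context saved, return-PC = 8 --
mismatch: r1: reported 0x07 vs actual 0x06

BAD = r1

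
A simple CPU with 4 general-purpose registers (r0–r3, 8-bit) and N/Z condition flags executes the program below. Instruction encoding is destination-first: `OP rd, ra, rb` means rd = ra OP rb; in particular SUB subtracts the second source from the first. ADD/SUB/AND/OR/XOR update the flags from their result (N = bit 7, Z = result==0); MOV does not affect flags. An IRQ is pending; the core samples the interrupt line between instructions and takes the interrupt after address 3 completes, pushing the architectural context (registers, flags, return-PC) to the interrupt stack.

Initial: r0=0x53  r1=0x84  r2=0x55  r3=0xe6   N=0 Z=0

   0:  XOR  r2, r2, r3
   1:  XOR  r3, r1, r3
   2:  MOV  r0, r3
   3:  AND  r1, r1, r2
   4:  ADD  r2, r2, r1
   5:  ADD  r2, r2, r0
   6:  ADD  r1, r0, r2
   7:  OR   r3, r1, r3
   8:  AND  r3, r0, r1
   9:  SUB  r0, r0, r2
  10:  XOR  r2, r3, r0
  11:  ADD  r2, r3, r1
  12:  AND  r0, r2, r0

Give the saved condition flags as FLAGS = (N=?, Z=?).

FLAGS = (N=1, Z=0)

after  0: r0=0x53 r1=0x84 r2=0xb3 r3=0xe6  N=1 Z=0
after  1: r0=0x53 r1=0x84 r2=0xb3 r3=0x62  N=0 Z=0
after  2: r0=0x62 r1=0x84 r2=0xb3 r3=0x62  N=0 Z=0
after  3: r0=0x62 r1=0x80 r2=0xb3 r3=0x62  N=1 Z=0
-- IRQ taken; context saved, return-PC = 4 --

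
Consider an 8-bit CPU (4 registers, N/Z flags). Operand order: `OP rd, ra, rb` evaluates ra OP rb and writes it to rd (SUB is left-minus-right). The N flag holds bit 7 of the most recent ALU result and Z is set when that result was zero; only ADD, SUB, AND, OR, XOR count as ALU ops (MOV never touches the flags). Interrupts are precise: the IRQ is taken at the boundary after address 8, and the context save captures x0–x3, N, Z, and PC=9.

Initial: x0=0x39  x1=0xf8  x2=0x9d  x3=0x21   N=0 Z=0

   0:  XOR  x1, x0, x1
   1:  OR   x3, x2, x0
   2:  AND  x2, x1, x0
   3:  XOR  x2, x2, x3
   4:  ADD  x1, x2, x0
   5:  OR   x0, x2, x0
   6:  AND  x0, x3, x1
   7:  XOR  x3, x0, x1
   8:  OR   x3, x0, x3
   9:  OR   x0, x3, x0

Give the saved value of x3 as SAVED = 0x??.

after  0: x0=0x39 x1=0xc1 x2=0x9d x3=0x21  N=1 Z=0
after  1: x0=0x39 x1=0xc1 x2=0x9d x3=0xbd  N=1 Z=0
after  2: x0=0x39 x1=0xc1 x2=0x01 x3=0xbd  N=0 Z=0
after  3: x0=0x39 x1=0xc1 x2=0xbc x3=0xbd  N=1 Z=0
after  4: x0=0x39 x1=0xf5 x2=0xbc x3=0xbd  N=1 Z=0
after  5: x0=0xbd x1=0xf5 x2=0xbc x3=0xbd  N=1 Z=0
after  6: x0=0xb5 x1=0xf5 x2=0xbc x3=0xbd  N=1 Z=0
after  7: x0=0xb5 x1=0xf5 x2=0xbc x3=0x40  N=0 Z=0
after  8: x0=0xb5 x1=0xf5 x2=0xbc x3=0xf5  N=1 Z=0
-- IRQ taken; context saved, return-PC = 9 --

SAVED = 0xf5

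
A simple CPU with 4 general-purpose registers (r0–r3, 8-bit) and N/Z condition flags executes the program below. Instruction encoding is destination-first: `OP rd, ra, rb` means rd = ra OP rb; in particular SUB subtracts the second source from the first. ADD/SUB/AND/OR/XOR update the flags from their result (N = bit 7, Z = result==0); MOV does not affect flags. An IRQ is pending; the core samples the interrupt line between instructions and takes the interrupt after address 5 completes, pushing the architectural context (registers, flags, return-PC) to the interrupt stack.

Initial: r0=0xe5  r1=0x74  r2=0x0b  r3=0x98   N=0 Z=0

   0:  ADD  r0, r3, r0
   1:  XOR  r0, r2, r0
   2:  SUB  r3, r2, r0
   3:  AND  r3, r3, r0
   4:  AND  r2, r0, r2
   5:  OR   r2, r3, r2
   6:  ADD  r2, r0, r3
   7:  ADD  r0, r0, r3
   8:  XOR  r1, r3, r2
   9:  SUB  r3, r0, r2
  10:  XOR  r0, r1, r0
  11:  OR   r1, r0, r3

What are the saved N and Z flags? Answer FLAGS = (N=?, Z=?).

after  0: r0=0x7d r1=0x74 r2=0x0b r3=0x98  N=0 Z=0
after  1: r0=0x76 r1=0x74 r2=0x0b r3=0x98  N=0 Z=0
after  2: r0=0x76 r1=0x74 r2=0x0b r3=0x95  N=1 Z=0
after  3: r0=0x76 r1=0x74 r2=0x0b r3=0x14  N=0 Z=0
after  4: r0=0x76 r1=0x74 r2=0x02 r3=0x14  N=0 Z=0
after  5: r0=0x76 r1=0x74 r2=0x16 r3=0x14  N=0 Z=0
-- IRQ taken; context saved, return-PC = 6 --

FLAGS = (N=0, Z=0)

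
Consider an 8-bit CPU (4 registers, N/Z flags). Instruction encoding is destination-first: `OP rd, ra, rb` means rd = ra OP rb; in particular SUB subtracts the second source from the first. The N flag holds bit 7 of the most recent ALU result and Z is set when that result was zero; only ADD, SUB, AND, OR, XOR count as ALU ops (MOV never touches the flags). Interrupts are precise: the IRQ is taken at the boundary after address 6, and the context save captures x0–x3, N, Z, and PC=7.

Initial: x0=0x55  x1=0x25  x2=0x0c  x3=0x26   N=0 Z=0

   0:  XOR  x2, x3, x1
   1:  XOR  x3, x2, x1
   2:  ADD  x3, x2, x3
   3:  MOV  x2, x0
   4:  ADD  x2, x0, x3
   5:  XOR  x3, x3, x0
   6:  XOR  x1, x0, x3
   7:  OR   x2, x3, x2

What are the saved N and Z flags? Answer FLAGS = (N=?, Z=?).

after  0: x0=0x55 x1=0x25 x2=0x03 x3=0x26  N=0 Z=0
after  1: x0=0x55 x1=0x25 x2=0x03 x3=0x26  N=0 Z=0
after  2: x0=0x55 x1=0x25 x2=0x03 x3=0x29  N=0 Z=0
after  3: x0=0x55 x1=0x25 x2=0x55 x3=0x29  N=0 Z=0
after  4: x0=0x55 x1=0x25 x2=0x7e x3=0x29  N=0 Z=0
after  5: x0=0x55 x1=0x25 x2=0x7e x3=0x7c  N=0 Z=0
after  6: x0=0x55 x1=0x29 x2=0x7e x3=0x7c  N=0 Z=0
-- IRQ taken; context saved, return-PC = 7 --

FLAGS = (N=0, Z=0)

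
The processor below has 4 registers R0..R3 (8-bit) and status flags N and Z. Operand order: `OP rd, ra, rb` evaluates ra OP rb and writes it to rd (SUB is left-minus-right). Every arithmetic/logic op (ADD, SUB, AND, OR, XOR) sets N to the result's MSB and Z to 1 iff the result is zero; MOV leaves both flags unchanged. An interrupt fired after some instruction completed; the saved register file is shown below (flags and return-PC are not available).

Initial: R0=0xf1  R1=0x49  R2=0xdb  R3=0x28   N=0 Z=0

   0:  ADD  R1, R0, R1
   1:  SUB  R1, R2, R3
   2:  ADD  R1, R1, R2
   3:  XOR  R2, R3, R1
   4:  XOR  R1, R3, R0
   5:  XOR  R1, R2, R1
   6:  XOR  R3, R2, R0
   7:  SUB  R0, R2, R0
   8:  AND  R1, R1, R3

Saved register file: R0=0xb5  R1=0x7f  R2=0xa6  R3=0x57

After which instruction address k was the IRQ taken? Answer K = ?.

K = 7

after  0: R0=0xf1 R1=0x3a R2=0xdb R3=0x28  N=0 Z=0
after  1: R0=0xf1 R1=0xb3 R2=0xdb R3=0x28  N=1 Z=0
after  2: R0=0xf1 R1=0x8e R2=0xdb R3=0x28  N=1 Z=0
after  3: R0=0xf1 R1=0x8e R2=0xa6 R3=0x28  N=1 Z=0
after  4: R0=0xf1 R1=0xd9 R2=0xa6 R3=0x28  N=1 Z=0
after  5: R0=0xf1 R1=0x7f R2=0xa6 R3=0x28  N=0 Z=0
after  6: R0=0xf1 R1=0x7f R2=0xa6 R3=0x57  N=0 Z=0
after  7: R0=0xb5 R1=0x7f R2=0xa6 R3=0x57  N=1 Z=0
-- IRQ taken; context saved, return-PC = 8 --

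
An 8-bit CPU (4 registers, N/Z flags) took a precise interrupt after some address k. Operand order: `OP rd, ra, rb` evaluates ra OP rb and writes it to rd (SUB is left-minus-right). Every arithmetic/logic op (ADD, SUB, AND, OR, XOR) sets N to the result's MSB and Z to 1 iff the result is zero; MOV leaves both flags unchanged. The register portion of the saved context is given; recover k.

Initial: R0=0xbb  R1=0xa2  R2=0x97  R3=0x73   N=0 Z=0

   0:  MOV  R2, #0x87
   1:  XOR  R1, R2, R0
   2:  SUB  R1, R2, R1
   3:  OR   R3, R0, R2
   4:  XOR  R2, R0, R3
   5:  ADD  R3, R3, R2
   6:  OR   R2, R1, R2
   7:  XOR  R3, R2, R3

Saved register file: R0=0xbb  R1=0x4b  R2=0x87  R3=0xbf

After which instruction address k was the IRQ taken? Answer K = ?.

K = 3

after  0: R0=0xbb R1=0xa2 R2=0x87 R3=0x73  N=0 Z=0
after  1: R0=0xbb R1=0x3c R2=0x87 R3=0x73  N=0 Z=0
after  2: R0=0xbb R1=0x4b R2=0x87 R3=0x73  N=0 Z=0
after  3: R0=0xbb R1=0x4b R2=0x87 R3=0xbf  N=1 Z=0
-- IRQ taken; context saved, return-PC = 4 --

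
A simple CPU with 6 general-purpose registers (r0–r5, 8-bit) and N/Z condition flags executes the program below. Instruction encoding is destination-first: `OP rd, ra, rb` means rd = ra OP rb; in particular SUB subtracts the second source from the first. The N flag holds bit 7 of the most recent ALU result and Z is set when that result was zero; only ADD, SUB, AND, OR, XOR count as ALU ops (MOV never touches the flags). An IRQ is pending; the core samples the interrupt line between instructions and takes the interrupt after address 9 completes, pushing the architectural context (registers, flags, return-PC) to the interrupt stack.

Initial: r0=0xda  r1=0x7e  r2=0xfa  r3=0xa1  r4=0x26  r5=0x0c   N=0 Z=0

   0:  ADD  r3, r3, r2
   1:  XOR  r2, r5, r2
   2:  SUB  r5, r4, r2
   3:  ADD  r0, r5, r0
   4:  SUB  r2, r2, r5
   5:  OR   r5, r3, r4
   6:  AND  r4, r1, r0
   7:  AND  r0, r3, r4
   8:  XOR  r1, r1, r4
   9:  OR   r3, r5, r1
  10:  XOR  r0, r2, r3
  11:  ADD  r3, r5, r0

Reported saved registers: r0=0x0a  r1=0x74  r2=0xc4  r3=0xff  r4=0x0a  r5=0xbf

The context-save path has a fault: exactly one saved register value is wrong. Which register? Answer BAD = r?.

after  0: r0=0xda r1=0x7e r2=0xfa r3=0x9b r4=0x26 r5=0x0c  N=1 Z=0
after  1: r0=0xda r1=0x7e r2=0xf6 r3=0x9b r4=0x26 r5=0x0c  N=1 Z=0
after  2: r0=0xda r1=0x7e r2=0xf6 r3=0x9b r4=0x26 r5=0x30  N=0 Z=0
after  3: r0=0x0a r1=0x7e r2=0xf6 r3=0x9b r4=0x26 r5=0x30  N=0 Z=0
after  4: r0=0x0a r1=0x7e r2=0xc6 r3=0x9b r4=0x26 r5=0x30  N=1 Z=0
after  5: r0=0x0a r1=0x7e r2=0xc6 r3=0x9b r4=0x26 r5=0xbf  N=1 Z=0
after  6: r0=0x0a r1=0x7e r2=0xc6 r3=0x9b r4=0x0a r5=0xbf  N=0 Z=0
after  7: r0=0x0a r1=0x7e r2=0xc6 r3=0x9b r4=0x0a r5=0xbf  N=0 Z=0
after  8: r0=0x0a r1=0x74 r2=0xc6 r3=0x9b r4=0x0a r5=0xbf  N=0 Z=0
after  9: r0=0x0a r1=0x74 r2=0xc6 r3=0xff r4=0x0a r5=0xbf  N=1 Z=0
-- IRQ taken; context saved, return-PC = 10 --
mismatch: r2: reported 0xc4 vs actual 0xc6

BAD = r2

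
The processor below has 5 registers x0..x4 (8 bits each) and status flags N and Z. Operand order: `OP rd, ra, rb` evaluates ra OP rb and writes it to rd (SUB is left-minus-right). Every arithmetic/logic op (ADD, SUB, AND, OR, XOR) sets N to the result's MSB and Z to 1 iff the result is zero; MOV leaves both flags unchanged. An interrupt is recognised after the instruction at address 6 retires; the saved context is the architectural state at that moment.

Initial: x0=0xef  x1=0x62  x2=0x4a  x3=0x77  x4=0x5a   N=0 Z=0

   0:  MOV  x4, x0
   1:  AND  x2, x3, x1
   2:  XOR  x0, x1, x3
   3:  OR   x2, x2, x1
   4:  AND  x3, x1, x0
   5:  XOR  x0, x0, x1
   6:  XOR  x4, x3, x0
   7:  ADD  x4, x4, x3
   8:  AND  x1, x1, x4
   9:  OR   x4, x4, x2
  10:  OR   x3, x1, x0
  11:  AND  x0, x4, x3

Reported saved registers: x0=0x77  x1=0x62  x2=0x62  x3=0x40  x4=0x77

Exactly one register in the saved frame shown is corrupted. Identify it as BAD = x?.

BAD = x3

after  0: x0=0xef x1=0x62 x2=0x4a x3=0x77 x4=0xef  N=0 Z=0
after  1: x0=0xef x1=0x62 x2=0x62 x3=0x77 x4=0xef  N=0 Z=0
after  2: x0=0x15 x1=0x62 x2=0x62 x3=0x77 x4=0xef  N=0 Z=0
after  3: x0=0x15 x1=0x62 x2=0x62 x3=0x77 x4=0xef  N=0 Z=0
after  4: x0=0x15 x1=0x62 x2=0x62 x3=0x00 x4=0xef  N=0 Z=1
after  5: x0=0x77 x1=0x62 x2=0x62 x3=0x00 x4=0xef  N=0 Z=0
after  6: x0=0x77 x1=0x62 x2=0x62 x3=0x00 x4=0x77  N=0 Z=0
-- IRQ taken; context saved, return-PC = 7 --
mismatch: x3: reported 0x40 vs actual 0x00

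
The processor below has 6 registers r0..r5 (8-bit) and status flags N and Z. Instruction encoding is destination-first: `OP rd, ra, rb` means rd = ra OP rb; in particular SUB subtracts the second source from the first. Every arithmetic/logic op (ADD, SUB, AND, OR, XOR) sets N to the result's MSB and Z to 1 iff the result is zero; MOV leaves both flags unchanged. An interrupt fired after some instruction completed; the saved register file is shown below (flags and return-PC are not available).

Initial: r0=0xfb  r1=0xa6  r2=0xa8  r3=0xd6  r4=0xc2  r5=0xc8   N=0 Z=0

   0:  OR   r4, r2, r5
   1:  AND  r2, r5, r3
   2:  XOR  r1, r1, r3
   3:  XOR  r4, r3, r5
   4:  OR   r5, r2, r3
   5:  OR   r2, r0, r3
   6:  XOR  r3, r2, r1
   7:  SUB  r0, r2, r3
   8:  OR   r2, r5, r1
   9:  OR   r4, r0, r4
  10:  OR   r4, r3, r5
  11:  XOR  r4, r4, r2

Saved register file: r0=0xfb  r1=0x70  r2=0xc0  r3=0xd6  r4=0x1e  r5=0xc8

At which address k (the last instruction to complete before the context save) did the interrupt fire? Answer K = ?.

K = 3

after  0: r0=0xfb r1=0xa6 r2=0xa8 r3=0xd6 r4=0xe8 r5=0xc8  N=1 Z=0
after  1: r0=0xfb r1=0xa6 r2=0xc0 r3=0xd6 r4=0xe8 r5=0xc8  N=1 Z=0
after  2: r0=0xfb r1=0x70 r2=0xc0 r3=0xd6 r4=0xe8 r5=0xc8  N=0 Z=0
after  3: r0=0xfb r1=0x70 r2=0xc0 r3=0xd6 r4=0x1e r5=0xc8  N=0 Z=0
-- IRQ taken; context saved, return-PC = 4 --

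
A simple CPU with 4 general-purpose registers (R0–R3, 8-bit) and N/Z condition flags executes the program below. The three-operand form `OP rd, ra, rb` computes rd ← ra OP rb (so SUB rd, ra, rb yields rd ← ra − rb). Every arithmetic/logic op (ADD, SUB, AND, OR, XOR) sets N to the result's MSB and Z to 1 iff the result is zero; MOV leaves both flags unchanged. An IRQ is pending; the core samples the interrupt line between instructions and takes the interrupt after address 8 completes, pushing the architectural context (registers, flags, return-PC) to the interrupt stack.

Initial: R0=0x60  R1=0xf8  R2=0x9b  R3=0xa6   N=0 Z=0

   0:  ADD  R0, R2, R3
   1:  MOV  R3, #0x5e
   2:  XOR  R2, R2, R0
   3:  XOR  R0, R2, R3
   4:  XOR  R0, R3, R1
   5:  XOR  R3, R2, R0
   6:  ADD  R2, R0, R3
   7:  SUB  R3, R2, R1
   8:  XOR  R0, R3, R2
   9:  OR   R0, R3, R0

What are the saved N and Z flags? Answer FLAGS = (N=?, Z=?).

after  0: R0=0x41 R1=0xf8 R2=0x9b R3=0xa6  N=0 Z=0
after  1: R0=0x41 R1=0xf8 R2=0x9b R3=0x5e  N=0 Z=0
after  2: R0=0x41 R1=0xf8 R2=0xda R3=0x5e  N=1 Z=0
after  3: R0=0x84 R1=0xf8 R2=0xda R3=0x5e  N=1 Z=0
after  4: R0=0xa6 R1=0xf8 R2=0xda R3=0x5e  N=1 Z=0
after  5: R0=0xa6 R1=0xf8 R2=0xda R3=0x7c  N=0 Z=0
after  6: R0=0xa6 R1=0xf8 R2=0x22 R3=0x7c  N=0 Z=0
after  7: R0=0xa6 R1=0xf8 R2=0x22 R3=0x2a  N=0 Z=0
after  8: R0=0x08 R1=0xf8 R2=0x22 R3=0x2a  N=0 Z=0
-- IRQ taken; context saved, return-PC = 9 --

FLAGS = (N=0, Z=0)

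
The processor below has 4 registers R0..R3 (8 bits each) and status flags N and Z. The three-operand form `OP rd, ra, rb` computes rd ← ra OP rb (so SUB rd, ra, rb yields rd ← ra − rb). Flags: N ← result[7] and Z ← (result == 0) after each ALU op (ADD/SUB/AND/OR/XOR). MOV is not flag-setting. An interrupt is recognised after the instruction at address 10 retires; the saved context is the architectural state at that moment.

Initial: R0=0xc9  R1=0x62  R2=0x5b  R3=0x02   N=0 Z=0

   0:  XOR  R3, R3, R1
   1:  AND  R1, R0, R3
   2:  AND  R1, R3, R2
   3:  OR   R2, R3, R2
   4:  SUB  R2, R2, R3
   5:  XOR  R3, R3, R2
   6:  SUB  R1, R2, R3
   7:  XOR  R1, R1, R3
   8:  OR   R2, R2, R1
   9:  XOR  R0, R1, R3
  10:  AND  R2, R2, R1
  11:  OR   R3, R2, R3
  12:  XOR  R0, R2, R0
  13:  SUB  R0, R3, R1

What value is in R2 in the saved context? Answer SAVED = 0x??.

SAVED = 0xdb

after  0: R0=0xc9 R1=0x62 R2=0x5b R3=0x60  N=0 Z=0
after  1: R0=0xc9 R1=0x40 R2=0x5b R3=0x60  N=0 Z=0
after  2: R0=0xc9 R1=0x40 R2=0x5b R3=0x60  N=0 Z=0
after  3: R0=0xc9 R1=0x40 R2=0x7b R3=0x60  N=0 Z=0
after  4: R0=0xc9 R1=0x40 R2=0x1b R3=0x60  N=0 Z=0
after  5: R0=0xc9 R1=0x40 R2=0x1b R3=0x7b  N=0 Z=0
after  6: R0=0xc9 R1=0xa0 R2=0x1b R3=0x7b  N=1 Z=0
after  7: R0=0xc9 R1=0xdb R2=0x1b R3=0x7b  N=1 Z=0
after  8: R0=0xc9 R1=0xdb R2=0xdb R3=0x7b  N=1 Z=0
after  9: R0=0xa0 R1=0xdb R2=0xdb R3=0x7b  N=1 Z=0
after 10: R0=0xa0 R1=0xdb R2=0xdb R3=0x7b  N=1 Z=0
-- IRQ taken; context saved, return-PC = 11 --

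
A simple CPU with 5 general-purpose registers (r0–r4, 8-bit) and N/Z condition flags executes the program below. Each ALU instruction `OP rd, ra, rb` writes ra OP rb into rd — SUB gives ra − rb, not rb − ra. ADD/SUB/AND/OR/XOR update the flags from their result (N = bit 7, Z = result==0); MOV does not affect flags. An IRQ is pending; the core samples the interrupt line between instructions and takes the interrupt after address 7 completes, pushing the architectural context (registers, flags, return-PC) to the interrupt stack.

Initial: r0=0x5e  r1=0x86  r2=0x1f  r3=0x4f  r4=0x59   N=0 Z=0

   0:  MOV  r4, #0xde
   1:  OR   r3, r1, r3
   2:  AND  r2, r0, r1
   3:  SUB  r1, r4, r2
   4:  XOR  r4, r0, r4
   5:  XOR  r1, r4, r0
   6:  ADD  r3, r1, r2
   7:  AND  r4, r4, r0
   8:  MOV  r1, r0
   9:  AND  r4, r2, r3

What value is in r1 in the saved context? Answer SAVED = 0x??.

after  0: r0=0x5e r1=0x86 r2=0x1f r3=0x4f r4=0xde  N=0 Z=0
after  1: r0=0x5e r1=0x86 r2=0x1f r3=0xcf r4=0xde  N=1 Z=0
after  2: r0=0x5e r1=0x86 r2=0x06 r3=0xcf r4=0xde  N=0 Z=0
after  3: r0=0x5e r1=0xd8 r2=0x06 r3=0xcf r4=0xde  N=1 Z=0
after  4: r0=0x5e r1=0xd8 r2=0x06 r3=0xcf r4=0x80  N=1 Z=0
after  5: r0=0x5e r1=0xde r2=0x06 r3=0xcf r4=0x80  N=1 Z=0
after  6: r0=0x5e r1=0xde r2=0x06 r3=0xe4 r4=0x80  N=1 Z=0
after  7: r0=0x5e r1=0xde r2=0x06 r3=0xe4 r4=0x00  N=0 Z=1
-- IRQ taken; context saved, return-PC = 8 --

SAVED = 0xde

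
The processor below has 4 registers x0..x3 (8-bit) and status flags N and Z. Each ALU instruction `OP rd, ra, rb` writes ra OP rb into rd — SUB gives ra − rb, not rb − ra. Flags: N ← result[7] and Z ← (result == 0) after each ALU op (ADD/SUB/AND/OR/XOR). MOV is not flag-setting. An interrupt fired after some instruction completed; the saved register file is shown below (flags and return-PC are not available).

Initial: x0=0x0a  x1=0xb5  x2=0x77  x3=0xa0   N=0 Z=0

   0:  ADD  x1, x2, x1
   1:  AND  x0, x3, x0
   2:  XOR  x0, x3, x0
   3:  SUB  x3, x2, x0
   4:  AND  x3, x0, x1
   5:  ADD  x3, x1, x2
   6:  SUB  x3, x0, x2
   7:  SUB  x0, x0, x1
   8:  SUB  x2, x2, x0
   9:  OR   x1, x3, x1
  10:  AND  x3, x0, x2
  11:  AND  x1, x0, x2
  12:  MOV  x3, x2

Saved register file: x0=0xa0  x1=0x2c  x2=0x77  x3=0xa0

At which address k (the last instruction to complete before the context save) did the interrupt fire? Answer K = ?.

K = 2

after  0: x0=0x0a x1=0x2c x2=0x77 x3=0xa0  N=0 Z=0
after  1: x0=0x00 x1=0x2c x2=0x77 x3=0xa0  N=0 Z=1
after  2: x0=0xa0 x1=0x2c x2=0x77 x3=0xa0  N=1 Z=0
-- IRQ taken; context saved, return-PC = 3 --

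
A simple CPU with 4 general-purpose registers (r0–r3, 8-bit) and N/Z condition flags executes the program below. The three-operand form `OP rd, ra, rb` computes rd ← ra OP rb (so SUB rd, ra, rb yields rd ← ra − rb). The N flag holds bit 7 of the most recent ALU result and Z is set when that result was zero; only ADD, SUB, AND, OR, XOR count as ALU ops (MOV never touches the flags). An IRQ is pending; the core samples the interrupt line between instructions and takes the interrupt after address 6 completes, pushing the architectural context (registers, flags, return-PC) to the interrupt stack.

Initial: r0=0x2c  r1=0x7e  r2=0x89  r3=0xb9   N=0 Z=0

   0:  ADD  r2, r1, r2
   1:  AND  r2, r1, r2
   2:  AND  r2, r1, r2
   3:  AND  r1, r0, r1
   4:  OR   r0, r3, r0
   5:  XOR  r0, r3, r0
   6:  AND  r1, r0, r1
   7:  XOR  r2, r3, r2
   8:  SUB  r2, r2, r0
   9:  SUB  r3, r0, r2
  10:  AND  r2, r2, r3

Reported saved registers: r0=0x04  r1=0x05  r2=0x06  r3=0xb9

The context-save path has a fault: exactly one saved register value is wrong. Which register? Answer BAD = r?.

BAD = r1

after  0: r0=0x2c r1=0x7e r2=0x07 r3=0xb9  N=0 Z=0
after  1: r0=0x2c r1=0x7e r2=0x06 r3=0xb9  N=0 Z=0
after  2: r0=0x2c r1=0x7e r2=0x06 r3=0xb9  N=0 Z=0
after  3: r0=0x2c r1=0x2c r2=0x06 r3=0xb9  N=0 Z=0
after  4: r0=0xbd r1=0x2c r2=0x06 r3=0xb9  N=1 Z=0
after  5: r0=0x04 r1=0x2c r2=0x06 r3=0xb9  N=0 Z=0
after  6: r0=0x04 r1=0x04 r2=0x06 r3=0xb9  N=0 Z=0
-- IRQ taken; context saved, return-PC = 7 --
mismatch: r1: reported 0x05 vs actual 0x04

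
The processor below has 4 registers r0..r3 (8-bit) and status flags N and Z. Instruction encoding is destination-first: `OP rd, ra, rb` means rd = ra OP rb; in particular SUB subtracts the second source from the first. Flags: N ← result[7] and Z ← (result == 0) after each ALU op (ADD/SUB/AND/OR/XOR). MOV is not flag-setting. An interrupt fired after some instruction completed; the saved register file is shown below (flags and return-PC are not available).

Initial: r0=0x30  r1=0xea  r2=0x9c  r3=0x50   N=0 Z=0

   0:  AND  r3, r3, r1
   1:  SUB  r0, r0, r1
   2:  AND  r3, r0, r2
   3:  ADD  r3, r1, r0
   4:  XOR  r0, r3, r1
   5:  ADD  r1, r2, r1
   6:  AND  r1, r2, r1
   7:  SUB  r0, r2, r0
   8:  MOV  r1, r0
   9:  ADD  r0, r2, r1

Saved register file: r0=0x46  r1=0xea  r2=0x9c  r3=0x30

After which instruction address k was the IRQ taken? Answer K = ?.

K = 3

after  0: r0=0x30 r1=0xea r2=0x9c r3=0x40  N=0 Z=0
after  1: r0=0x46 r1=0xea r2=0x9c r3=0x40  N=0 Z=0
after  2: r0=0x46 r1=0xea r2=0x9c r3=0x04  N=0 Z=0
after  3: r0=0x46 r1=0xea r2=0x9c r3=0x30  N=0 Z=0
-- IRQ taken; context saved, return-PC = 4 --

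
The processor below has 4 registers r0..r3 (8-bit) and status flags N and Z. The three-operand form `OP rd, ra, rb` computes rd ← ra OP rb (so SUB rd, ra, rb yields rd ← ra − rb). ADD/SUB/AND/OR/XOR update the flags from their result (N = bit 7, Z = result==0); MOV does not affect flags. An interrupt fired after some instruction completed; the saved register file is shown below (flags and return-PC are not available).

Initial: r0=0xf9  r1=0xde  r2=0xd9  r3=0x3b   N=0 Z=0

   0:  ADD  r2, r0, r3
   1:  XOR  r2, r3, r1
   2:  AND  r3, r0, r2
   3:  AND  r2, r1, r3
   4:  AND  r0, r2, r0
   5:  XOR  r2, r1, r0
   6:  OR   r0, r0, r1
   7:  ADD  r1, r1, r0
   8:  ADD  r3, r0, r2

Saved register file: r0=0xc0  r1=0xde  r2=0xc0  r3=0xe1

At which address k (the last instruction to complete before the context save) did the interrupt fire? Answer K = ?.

after  0: r0=0xf9 r1=0xde r2=0x34 r3=0x3b  N=0 Z=0
after  1: r0=0xf9 r1=0xde r2=0xe5 r3=0x3b  N=1 Z=0
after  2: r0=0xf9 r1=0xde r2=0xe5 r3=0xe1  N=1 Z=0
after  3: r0=0xf9 r1=0xde r2=0xc0 r3=0xe1  N=1 Z=0
after  4: r0=0xc0 r1=0xde r2=0xc0 r3=0xe1  N=1 Z=0
-- IRQ taken; context saved, return-PC = 5 --

K = 4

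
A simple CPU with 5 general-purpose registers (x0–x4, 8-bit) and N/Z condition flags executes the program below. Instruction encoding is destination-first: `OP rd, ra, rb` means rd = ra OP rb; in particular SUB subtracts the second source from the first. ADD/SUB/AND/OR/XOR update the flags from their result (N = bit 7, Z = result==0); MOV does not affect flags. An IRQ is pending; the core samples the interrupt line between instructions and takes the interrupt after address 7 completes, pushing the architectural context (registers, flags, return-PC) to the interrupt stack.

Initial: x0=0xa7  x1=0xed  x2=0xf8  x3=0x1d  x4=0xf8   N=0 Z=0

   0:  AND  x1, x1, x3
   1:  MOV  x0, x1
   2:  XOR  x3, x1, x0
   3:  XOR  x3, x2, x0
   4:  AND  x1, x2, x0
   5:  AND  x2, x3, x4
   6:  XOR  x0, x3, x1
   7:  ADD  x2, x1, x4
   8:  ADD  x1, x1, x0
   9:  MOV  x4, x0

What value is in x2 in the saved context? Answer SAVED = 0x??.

SAVED = 0x00

after  0: x0=0xa7 x1=0x0d x2=0xf8 x3=0x1d x4=0xf8  N=0 Z=0
after  1: x0=0x0d x1=0x0d x2=0xf8 x3=0x1d x4=0xf8  N=0 Z=0
after  2: x0=0x0d x1=0x0d x2=0xf8 x3=0x00 x4=0xf8  N=0 Z=1
after  3: x0=0x0d x1=0x0d x2=0xf8 x3=0xf5 x4=0xf8  N=1 Z=0
after  4: x0=0x0d x1=0x08 x2=0xf8 x3=0xf5 x4=0xf8  N=0 Z=0
after  5: x0=0x0d x1=0x08 x2=0xf0 x3=0xf5 x4=0xf8  N=1 Z=0
after  6: x0=0xfd x1=0x08 x2=0xf0 x3=0xf5 x4=0xf8  N=1 Z=0
after  7: x0=0xfd x1=0x08 x2=0x00 x3=0xf5 x4=0xf8  N=0 Z=1
-- IRQ taken; context saved, return-PC = 8 --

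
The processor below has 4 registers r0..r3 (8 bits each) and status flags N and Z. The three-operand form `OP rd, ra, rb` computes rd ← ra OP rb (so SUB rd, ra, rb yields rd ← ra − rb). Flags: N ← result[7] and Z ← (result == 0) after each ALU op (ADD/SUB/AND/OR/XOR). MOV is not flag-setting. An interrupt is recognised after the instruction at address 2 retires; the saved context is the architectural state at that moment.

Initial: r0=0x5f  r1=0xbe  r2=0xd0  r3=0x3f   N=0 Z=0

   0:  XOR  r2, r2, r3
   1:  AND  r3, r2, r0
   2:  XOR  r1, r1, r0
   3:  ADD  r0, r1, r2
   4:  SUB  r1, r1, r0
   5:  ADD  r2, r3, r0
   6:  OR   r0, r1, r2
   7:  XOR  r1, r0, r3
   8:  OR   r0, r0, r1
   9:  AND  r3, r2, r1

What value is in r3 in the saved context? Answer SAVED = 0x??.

after  0: r0=0x5f r1=0xbe r2=0xef r3=0x3f  N=1 Z=0
after  1: r0=0x5f r1=0xbe r2=0xef r3=0x4f  N=0 Z=0
after  2: r0=0x5f r1=0xe1 r2=0xef r3=0x4f  N=1 Z=0
-- IRQ taken; context saved, return-PC = 3 --

SAVED = 0x4f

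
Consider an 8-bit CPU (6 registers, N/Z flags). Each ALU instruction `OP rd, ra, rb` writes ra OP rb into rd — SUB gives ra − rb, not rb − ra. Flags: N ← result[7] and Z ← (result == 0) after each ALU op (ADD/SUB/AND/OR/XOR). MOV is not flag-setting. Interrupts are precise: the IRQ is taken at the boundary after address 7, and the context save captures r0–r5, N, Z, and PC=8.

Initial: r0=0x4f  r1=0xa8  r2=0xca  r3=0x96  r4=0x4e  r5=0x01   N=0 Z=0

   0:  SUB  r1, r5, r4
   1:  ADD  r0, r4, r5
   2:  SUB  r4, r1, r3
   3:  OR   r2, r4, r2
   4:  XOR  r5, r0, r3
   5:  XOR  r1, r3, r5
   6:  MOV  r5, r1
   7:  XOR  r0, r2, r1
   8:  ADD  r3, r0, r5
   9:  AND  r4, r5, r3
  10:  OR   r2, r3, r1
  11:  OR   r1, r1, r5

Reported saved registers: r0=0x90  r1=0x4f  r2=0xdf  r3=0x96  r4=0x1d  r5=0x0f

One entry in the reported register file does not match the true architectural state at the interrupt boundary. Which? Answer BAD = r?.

BAD = r5

after  0: r0=0x4f r1=0xb3 r2=0xca r3=0x96 r4=0x4e r5=0x01  N=1 Z=0
after  1: r0=0x4f r1=0xb3 r2=0xca r3=0x96 r4=0x4e r5=0x01  N=0 Z=0
after  2: r0=0x4f r1=0xb3 r2=0xca r3=0x96 r4=0x1d r5=0x01  N=0 Z=0
after  3: r0=0x4f r1=0xb3 r2=0xdf r3=0x96 r4=0x1d r5=0x01  N=1 Z=0
after  4: r0=0x4f r1=0xb3 r2=0xdf r3=0x96 r4=0x1d r5=0xd9  N=1 Z=0
after  5: r0=0x4f r1=0x4f r2=0xdf r3=0x96 r4=0x1d r5=0xd9  N=0 Z=0
after  6: r0=0x4f r1=0x4f r2=0xdf r3=0x96 r4=0x1d r5=0x4f  N=0 Z=0
after  7: r0=0x90 r1=0x4f r2=0xdf r3=0x96 r4=0x1d r5=0x4f  N=1 Z=0
-- IRQ taken; context saved, return-PC = 8 --
mismatch: r5: reported 0x0f vs actual 0x4f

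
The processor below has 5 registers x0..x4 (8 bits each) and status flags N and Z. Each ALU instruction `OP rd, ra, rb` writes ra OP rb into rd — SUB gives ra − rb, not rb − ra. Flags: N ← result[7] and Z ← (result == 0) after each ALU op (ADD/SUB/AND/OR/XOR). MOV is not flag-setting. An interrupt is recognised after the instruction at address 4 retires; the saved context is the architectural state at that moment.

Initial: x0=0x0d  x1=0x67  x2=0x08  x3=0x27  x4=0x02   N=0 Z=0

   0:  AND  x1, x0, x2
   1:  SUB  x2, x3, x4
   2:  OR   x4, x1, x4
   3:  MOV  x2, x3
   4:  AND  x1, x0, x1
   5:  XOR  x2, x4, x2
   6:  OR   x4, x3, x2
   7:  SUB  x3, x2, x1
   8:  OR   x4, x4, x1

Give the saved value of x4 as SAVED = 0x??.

after  0: x0=0x0d x1=0x08 x2=0x08 x3=0x27 x4=0x02  N=0 Z=0
after  1: x0=0x0d x1=0x08 x2=0x25 x3=0x27 x4=0x02  N=0 Z=0
after  2: x0=0x0d x1=0x08 x2=0x25 x3=0x27 x4=0x0a  N=0 Z=0
after  3: x0=0x0d x1=0x08 x2=0x27 x3=0x27 x4=0x0a  N=0 Z=0
after  4: x0=0x0d x1=0x08 x2=0x27 x3=0x27 x4=0x0a  N=0 Z=0
-- IRQ taken; context saved, return-PC = 5 --

SAVED = 0x0a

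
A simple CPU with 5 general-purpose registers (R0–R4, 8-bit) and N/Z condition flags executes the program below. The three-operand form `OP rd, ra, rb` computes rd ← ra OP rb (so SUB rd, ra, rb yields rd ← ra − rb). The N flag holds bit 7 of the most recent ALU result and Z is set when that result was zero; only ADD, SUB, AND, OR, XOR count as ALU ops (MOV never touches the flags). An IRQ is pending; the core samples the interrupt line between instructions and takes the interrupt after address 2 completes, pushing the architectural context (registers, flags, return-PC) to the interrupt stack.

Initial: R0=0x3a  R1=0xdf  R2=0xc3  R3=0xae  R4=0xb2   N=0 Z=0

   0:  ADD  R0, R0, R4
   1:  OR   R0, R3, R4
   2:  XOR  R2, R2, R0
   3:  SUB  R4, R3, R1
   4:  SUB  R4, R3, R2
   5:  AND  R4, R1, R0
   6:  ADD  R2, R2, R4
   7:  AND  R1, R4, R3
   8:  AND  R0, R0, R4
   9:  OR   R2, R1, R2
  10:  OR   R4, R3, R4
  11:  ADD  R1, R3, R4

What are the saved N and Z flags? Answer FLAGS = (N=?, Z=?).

after  0: R0=0xec R1=0xdf R2=0xc3 R3=0xae R4=0xb2  N=1 Z=0
after  1: R0=0xbe R1=0xdf R2=0xc3 R3=0xae R4=0xb2  N=1 Z=0
after  2: R0=0xbe R1=0xdf R2=0x7d R3=0xae R4=0xb2  N=0 Z=0
-- IRQ taken; context saved, return-PC = 3 --

FLAGS = (N=0, Z=0)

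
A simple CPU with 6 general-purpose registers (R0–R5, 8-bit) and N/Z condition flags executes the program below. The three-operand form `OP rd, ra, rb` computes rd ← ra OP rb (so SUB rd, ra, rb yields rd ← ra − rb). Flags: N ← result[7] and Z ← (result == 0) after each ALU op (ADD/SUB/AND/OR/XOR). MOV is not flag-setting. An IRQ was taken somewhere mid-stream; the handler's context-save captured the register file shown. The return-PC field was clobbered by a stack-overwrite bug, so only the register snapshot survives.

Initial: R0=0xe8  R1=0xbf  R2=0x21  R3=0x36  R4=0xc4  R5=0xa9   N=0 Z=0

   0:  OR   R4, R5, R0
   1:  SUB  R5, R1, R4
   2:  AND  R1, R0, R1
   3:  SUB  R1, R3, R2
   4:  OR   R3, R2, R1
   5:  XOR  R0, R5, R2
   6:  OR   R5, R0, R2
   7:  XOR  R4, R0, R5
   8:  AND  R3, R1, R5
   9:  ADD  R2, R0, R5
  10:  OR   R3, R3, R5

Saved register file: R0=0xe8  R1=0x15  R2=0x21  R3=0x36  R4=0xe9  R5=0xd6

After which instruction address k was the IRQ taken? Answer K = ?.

K = 3

after  0: R0=0xe8 R1=0xbf R2=0x21 R3=0x36 R4=0xe9 R5=0xa9  N=1 Z=0
after  1: R0=0xe8 R1=0xbf R2=0x21 R3=0x36 R4=0xe9 R5=0xd6  N=1 Z=0
after  2: R0=0xe8 R1=0xa8 R2=0x21 R3=0x36 R4=0xe9 R5=0xd6  N=1 Z=0
after  3: R0=0xe8 R1=0x15 R2=0x21 R3=0x36 R4=0xe9 R5=0xd6  N=0 Z=0
-- IRQ taken; context saved, return-PC = 4 --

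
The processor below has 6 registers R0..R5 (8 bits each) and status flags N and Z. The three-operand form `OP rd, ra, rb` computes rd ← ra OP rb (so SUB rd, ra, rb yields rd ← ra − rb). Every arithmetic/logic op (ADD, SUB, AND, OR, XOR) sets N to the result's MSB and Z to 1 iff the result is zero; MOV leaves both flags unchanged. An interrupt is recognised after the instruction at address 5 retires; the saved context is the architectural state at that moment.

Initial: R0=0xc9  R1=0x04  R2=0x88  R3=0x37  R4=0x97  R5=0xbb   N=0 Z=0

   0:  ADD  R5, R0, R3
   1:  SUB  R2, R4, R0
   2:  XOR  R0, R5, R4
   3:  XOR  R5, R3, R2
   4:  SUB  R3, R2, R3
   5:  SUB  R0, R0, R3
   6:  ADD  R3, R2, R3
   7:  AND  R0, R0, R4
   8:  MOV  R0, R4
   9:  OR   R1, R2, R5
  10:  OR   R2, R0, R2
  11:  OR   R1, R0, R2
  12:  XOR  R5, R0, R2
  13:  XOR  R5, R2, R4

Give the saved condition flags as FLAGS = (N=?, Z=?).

after  0: R0=0xc9 R1=0x04 R2=0x88 R3=0x37 R4=0x97 R5=0x00  N=0 Z=1
after  1: R0=0xc9 R1=0x04 R2=0xce R3=0x37 R4=0x97 R5=0x00  N=1 Z=0
after  2: R0=0x97 R1=0x04 R2=0xce R3=0x37 R4=0x97 R5=0x00  N=1 Z=0
after  3: R0=0x97 R1=0x04 R2=0xce R3=0x37 R4=0x97 R5=0xf9  N=1 Z=0
after  4: R0=0x97 R1=0x04 R2=0xce R3=0x97 R4=0x97 R5=0xf9  N=1 Z=0
after  5: R0=0x00 R1=0x04 R2=0xce R3=0x97 R4=0x97 R5=0xf9  N=0 Z=1
-- IRQ taken; context saved, return-PC = 6 --

FLAGS = (N=0, Z=1)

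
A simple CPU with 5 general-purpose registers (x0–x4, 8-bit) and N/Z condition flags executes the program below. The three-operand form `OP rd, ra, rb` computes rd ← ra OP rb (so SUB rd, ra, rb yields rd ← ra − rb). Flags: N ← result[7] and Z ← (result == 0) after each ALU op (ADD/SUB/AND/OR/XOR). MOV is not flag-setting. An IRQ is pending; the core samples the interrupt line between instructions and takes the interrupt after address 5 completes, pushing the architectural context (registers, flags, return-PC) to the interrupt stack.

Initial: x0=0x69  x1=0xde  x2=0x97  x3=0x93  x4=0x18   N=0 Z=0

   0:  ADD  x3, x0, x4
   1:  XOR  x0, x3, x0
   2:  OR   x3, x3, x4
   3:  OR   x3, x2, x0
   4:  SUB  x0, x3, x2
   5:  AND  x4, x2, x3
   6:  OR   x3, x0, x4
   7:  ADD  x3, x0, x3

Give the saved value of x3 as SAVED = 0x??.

SAVED = 0xff

after  0: x0=0x69 x1=0xde x2=0x97 x3=0x81 x4=0x18  N=1 Z=0
after  1: x0=0xe8 x1=0xde x2=0x97 x3=0x81 x4=0x18  N=1 Z=0
after  2: x0=0xe8 x1=0xde x2=0x97 x3=0x99 x4=0x18  N=1 Z=0
after  3: x0=0xe8 x1=0xde x2=0x97 x3=0xff x4=0x18  N=1 Z=0
after  4: x0=0x68 x1=0xde x2=0x97 x3=0xff x4=0x18  N=0 Z=0
after  5: x0=0x68 x1=0xde x2=0x97 x3=0xff x4=0x97  N=1 Z=0
-- IRQ taken; context saved, return-PC = 6 --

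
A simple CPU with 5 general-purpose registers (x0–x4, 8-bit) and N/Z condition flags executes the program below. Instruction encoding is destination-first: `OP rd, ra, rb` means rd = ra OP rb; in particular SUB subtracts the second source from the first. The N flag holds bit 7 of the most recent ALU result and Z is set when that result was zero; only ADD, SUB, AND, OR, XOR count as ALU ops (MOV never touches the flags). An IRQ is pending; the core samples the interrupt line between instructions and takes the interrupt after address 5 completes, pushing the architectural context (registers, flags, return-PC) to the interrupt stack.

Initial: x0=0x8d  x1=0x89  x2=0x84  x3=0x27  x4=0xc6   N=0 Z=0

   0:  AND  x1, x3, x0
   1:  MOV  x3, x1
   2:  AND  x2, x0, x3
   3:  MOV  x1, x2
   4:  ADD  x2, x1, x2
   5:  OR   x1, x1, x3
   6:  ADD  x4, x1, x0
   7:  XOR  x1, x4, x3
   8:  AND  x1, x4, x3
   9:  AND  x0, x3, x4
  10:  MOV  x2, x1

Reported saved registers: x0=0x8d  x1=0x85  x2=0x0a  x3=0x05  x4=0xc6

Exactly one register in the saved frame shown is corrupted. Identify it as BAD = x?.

BAD = x1

after  0: x0=0x8d x1=0x05 x2=0x84 x3=0x27 x4=0xc6  N=0 Z=0
after  1: x0=0x8d x1=0x05 x2=0x84 x3=0x05 x4=0xc6  N=0 Z=0
after  2: x0=0x8d x1=0x05 x2=0x05 x3=0x05 x4=0xc6  N=0 Z=0
after  3: x0=0x8d x1=0x05 x2=0x05 x3=0x05 x4=0xc6  N=0 Z=0
after  4: x0=0x8d x1=0x05 x2=0x0a x3=0x05 x4=0xc6  N=0 Z=0
after  5: x0=0x8d x1=0x05 x2=0x0a x3=0x05 x4=0xc6  N=0 Z=0
-- IRQ taken; context saved, return-PC = 6 --
mismatch: x1: reported 0x85 vs actual 0x05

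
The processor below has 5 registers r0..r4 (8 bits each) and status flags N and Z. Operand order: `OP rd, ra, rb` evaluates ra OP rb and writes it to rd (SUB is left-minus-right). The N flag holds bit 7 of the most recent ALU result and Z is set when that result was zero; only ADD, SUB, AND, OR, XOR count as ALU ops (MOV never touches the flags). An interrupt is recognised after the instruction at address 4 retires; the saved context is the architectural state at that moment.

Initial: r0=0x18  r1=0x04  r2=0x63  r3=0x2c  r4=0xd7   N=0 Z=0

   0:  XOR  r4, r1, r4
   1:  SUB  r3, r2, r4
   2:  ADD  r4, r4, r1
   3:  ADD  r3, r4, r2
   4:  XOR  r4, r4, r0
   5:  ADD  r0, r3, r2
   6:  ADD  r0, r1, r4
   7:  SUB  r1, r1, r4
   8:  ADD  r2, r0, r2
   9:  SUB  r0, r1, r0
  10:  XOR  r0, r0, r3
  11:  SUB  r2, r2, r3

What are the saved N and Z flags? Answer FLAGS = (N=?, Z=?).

FLAGS = (N=1, Z=0)

after  0: r0=0x18 r1=0x04 r2=0x63 r3=0x2c r4=0xd3  N=1 Z=0
after  1: r0=0x18 r1=0x04 r2=0x63 r3=0x90 r4=0xd3  N=1 Z=0
after  2: r0=0x18 r1=0x04 r2=0x63 r3=0x90 r4=0xd7  N=1 Z=0
after  3: r0=0x18 r1=0x04 r2=0x63 r3=0x3a r4=0xd7  N=0 Z=0
after  4: r0=0x18 r1=0x04 r2=0x63 r3=0x3a r4=0xcf  N=1 Z=0
-- IRQ taken; context saved, return-PC = 5 --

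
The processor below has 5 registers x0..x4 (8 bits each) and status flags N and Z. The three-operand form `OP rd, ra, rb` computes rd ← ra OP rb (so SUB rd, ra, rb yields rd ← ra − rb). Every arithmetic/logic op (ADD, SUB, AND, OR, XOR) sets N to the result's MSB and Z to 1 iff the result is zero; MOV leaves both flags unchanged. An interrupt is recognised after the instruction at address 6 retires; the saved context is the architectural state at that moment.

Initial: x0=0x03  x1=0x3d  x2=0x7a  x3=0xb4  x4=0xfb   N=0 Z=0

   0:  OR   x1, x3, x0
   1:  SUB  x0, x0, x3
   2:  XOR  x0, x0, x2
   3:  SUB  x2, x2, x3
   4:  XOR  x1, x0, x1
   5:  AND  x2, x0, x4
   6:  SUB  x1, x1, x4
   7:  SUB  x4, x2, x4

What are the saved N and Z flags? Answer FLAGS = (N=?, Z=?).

after  0: x0=0x03 x1=0xb7 x2=0x7a x3=0xb4 x4=0xfb  N=1 Z=0
after  1: x0=0x4f x1=0xb7 x2=0x7a x3=0xb4 x4=0xfb  N=0 Z=0
after  2: x0=0x35 x1=0xb7 x2=0x7a x3=0xb4 x4=0xfb  N=0 Z=0
after  3: x0=0x35 x1=0xb7 x2=0xc6 x3=0xb4 x4=0xfb  N=1 Z=0
after  4: x0=0x35 x1=0x82 x2=0xc6 x3=0xb4 x4=0xfb  N=1 Z=0
after  5: x0=0x35 x1=0x82 x2=0x31 x3=0xb4 x4=0xfb  N=0 Z=0
after  6: x0=0x35 x1=0x87 x2=0x31 x3=0xb4 x4=0xfb  N=1 Z=0
-- IRQ taken; context saved, return-PC = 7 --

FLAGS = (N=1, Z=0)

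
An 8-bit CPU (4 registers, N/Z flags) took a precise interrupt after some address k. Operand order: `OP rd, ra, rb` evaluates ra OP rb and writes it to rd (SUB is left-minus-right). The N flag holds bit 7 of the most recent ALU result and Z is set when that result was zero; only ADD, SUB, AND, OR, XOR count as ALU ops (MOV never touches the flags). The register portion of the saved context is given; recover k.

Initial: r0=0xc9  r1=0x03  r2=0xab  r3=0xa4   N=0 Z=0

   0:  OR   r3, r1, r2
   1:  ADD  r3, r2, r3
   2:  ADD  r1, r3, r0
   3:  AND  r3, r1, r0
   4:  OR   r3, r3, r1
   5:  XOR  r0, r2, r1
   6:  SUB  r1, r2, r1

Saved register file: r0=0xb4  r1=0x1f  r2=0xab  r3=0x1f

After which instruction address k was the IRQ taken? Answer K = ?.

after  0: r0=0xc9 r1=0x03 r2=0xab r3=0xab  N=1 Z=0
after  1: r0=0xc9 r1=0x03 r2=0xab r3=0x56  N=0 Z=0
after  2: r0=0xc9 r1=0x1f r2=0xab r3=0x56  N=0 Z=0
after  3: r0=0xc9 r1=0x1f r2=0xab r3=0x09  N=0 Z=0
after  4: r0=0xc9 r1=0x1f r2=0xab r3=0x1f  N=0 Z=0
after  5: r0=0xb4 r1=0x1f r2=0xab r3=0x1f  N=1 Z=0
-- IRQ taken; context saved, return-PC = 6 --

K = 5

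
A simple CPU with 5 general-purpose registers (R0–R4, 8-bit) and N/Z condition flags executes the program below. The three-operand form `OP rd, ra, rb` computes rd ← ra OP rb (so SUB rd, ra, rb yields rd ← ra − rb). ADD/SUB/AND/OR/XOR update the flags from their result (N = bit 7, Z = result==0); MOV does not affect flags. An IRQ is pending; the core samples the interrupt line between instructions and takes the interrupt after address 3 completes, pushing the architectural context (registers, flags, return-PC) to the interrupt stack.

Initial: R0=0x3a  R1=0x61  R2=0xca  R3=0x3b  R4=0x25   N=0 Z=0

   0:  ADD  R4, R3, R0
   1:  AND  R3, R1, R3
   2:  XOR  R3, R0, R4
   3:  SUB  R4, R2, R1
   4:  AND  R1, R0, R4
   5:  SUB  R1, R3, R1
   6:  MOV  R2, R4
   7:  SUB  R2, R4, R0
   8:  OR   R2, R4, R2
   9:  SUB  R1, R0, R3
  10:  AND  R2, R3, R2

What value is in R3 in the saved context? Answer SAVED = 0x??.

SAVED = 0x4f

after  0: R0=0x3a R1=0x61 R2=0xca R3=0x3b R4=0x75  N=0 Z=0
after  1: R0=0x3a R1=0x61 R2=0xca R3=0x21 R4=0x75  N=0 Z=0
after  2: R0=0x3a R1=0x61 R2=0xca R3=0x4f R4=0x75  N=0 Z=0
after  3: R0=0x3a R1=0x61 R2=0xca R3=0x4f R4=0x69  N=0 Z=0
-- IRQ taken; context saved, return-PC = 4 --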